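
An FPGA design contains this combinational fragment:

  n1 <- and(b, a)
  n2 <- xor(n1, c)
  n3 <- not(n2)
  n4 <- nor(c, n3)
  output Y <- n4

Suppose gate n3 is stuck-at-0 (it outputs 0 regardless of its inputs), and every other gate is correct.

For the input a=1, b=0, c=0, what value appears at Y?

1

Propagate with n3 forced: n1=0, n2=0, n3=0 [stuck-at-0], n4=1.
So Y = 1. (Without the fault it would be 0.)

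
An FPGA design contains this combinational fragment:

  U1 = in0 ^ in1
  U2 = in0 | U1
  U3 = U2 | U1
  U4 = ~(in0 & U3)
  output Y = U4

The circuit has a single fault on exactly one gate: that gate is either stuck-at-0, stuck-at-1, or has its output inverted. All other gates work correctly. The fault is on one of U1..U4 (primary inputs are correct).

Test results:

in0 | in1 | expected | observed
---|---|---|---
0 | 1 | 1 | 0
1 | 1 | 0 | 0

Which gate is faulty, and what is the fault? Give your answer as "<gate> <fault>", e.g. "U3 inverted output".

Fault-free values for test 1 (in0=0, in1=1): U1=1, U2=1, U3=1, U4=1, giving Y=1. Observed 0.
Test 1: faults giving observed 0 are {U4 stuck-at-0, U4 inverted output}.
Test 2 (in0=1, in1=1): fault-free U1=0, U2=1, U3=1, U4=0 → 0; observed 0. Eliminates U4 inverted output.
Only U4 stuck-at-0 is consistent with every test.

U4 stuck-at-0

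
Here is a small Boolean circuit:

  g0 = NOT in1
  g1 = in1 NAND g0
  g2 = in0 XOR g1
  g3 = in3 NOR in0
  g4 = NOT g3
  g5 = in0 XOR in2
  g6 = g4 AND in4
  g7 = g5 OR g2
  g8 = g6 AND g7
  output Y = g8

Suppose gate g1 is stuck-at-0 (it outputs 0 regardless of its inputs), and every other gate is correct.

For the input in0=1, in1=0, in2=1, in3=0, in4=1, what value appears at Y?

Propagate with g1 forced: g0=1, g1=0 [stuck-at-0], g2=1, g3=0, g4=1, g5=0, g6=1, g7=1, g8=1.
So Y = 1. (Without the fault it would be 0.)

1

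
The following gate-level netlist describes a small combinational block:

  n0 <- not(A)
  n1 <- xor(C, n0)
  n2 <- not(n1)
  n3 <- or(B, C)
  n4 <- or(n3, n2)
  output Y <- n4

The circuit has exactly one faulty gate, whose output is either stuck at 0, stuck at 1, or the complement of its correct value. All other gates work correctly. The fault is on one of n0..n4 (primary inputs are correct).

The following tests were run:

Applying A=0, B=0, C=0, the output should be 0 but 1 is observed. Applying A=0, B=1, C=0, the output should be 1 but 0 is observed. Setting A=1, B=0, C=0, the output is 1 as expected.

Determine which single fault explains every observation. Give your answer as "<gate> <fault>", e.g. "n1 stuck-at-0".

n3 inverted output

Fault-free values for test 1 (A=0, B=0, C=0): n0=1, n1=1, n2=0, n3=0, n4=0, giving Y=0. Observed 1.
Test 1: faults giving observed 1 are {n0 stuck-at-0, n0 inverted output, n1 stuck-at-0, n1 inverted output, n2 stuck-at-1, n2 inverted output, n3 stuck-at-1, n3 inverted output, n4 stuck-at-1, n4 inverted output}.
Test 2 (A=0, B=1, C=0): fault-free n0=1, n1=1, n2=0, n3=1, n4=1 → 1; observed 0. Eliminates n0 stuck-at-0, n0 inverted output, n1 stuck-at-0, n1 inverted output, n2 stuck-at-1, n2 inverted output, n3 stuck-at-1, n4 stuck-at-1.
Test 3 (A=1, B=0, C=0): fault-free n0=0, n1=0, n2=1, n3=0, n4=1 → 1; observed 1. Eliminates n4 inverted output.
Only n3 inverted output is consistent with every test.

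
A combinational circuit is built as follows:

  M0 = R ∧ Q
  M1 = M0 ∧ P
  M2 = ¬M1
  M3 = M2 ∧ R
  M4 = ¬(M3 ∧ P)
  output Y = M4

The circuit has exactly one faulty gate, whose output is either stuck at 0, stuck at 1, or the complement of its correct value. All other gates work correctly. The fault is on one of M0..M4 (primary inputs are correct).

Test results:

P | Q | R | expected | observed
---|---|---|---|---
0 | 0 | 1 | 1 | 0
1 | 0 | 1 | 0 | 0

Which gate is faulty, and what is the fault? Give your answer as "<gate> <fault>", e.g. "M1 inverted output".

Fault-free values for test 1 (P=0, Q=0, R=1): M0=0, M1=0, M2=1, M3=1, M4=1, giving Y=1. Observed 0.
Test 1: faults giving observed 0 are {M4 stuck-at-0, M4 inverted output}.
Test 2 (P=1, Q=0, R=1): fault-free M0=0, M1=0, M2=1, M3=1, M4=0 → 0; observed 0. Eliminates M4 inverted output.
Only M4 stuck-at-0 is consistent with every test.

M4 stuck-at-0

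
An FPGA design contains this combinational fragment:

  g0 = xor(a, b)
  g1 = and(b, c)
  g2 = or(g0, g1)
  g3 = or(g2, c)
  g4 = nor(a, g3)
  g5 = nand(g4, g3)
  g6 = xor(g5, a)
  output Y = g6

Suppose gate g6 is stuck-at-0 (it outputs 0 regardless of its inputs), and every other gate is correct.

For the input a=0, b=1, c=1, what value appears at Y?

Propagate with g6 forced: g0=1, g1=1, g2=1, g3=1, g4=0, g5=1, g6=0 [stuck-at-0].
So Y = 0. (Without the fault it would be 1.)

0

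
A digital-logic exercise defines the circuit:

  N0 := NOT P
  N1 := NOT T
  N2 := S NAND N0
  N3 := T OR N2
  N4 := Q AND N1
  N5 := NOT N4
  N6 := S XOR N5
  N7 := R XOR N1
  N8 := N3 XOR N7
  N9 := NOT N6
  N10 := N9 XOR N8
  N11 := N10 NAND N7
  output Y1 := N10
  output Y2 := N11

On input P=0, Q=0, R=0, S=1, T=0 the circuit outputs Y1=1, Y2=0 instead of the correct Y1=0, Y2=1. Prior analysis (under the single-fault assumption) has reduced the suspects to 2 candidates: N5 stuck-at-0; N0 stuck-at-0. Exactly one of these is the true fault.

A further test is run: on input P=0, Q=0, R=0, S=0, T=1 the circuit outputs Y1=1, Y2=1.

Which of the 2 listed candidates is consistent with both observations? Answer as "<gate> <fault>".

Evaluate each candidate on input P=0, Q=0, R=0, S=0, T=1:
  N5 stuck-at-0: N0=1, N1=0, N2=1, N3=1, N4=0, N5=0 [stuck-at-0], N6=0, N7=0, N8=1, N9=1, N10=0, N11=1 → Y1=0, Y2=1 — eliminated
  N0 stuck-at-0: N0=0 [stuck-at-0], N1=0, N2=1, N3=1, N4=0, N5=1, N6=1, N7=0, N8=1, N9=0, N10=1, N11=1 → Y1=1, Y2=1 — matches
Only N0 stuck-at-0 reproduces the observed Y1=1, Y2=1.

N0 stuck-at-0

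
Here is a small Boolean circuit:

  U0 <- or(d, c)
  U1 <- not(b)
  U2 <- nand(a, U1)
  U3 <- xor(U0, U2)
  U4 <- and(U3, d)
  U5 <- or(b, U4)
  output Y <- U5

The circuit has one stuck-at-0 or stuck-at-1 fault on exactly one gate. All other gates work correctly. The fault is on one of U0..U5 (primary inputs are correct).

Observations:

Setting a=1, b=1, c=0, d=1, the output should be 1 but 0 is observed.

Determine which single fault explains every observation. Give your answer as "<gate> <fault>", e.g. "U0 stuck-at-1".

Fault-free values for test 1 (a=1, b=1, c=0, d=1): U0=1, U1=0, U2=1, U3=0, U4=0, U5=1, giving Y=1. Observed 0.
Test 1: faults giving observed 0 are {U5 stuck-at-0}.
Only U5 stuck-at-0 is consistent with every test.

U5 stuck-at-0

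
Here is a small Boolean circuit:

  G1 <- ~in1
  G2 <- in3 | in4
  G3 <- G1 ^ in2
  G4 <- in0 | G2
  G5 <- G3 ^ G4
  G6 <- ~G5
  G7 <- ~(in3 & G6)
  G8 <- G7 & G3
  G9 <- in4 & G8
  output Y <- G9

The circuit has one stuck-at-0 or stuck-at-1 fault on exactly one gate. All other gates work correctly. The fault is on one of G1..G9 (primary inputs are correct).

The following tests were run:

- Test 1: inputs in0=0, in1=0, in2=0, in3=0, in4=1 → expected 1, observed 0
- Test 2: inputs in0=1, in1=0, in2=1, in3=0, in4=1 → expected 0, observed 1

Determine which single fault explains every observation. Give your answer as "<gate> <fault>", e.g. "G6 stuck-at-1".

Fault-free values for test 1 (in0=0, in1=0, in2=0, in3=0, in4=1): G1=1, G2=1, G3=1, G4=1, G5=0, G6=1, G7=1, G8=1, G9=1, giving Y=1. Observed 0.
Test 1: faults giving observed 0 are {G1 stuck-at-0, G3 stuck-at-0, G7 stuck-at-0, G8 stuck-at-0, G9 stuck-at-0}.
Test 2 (in0=1, in1=0, in2=1, in3=0, in4=1): fault-free G1=1, G2=1, G3=0, G4=1, G5=1, G6=0, G7=1, G8=0, G9=0 → 0; observed 1. Eliminates G3 stuck-at-0, G7 stuck-at-0, G8 stuck-at-0, G9 stuck-at-0.
Only G1 stuck-at-0 is consistent with every test.

G1 stuck-at-0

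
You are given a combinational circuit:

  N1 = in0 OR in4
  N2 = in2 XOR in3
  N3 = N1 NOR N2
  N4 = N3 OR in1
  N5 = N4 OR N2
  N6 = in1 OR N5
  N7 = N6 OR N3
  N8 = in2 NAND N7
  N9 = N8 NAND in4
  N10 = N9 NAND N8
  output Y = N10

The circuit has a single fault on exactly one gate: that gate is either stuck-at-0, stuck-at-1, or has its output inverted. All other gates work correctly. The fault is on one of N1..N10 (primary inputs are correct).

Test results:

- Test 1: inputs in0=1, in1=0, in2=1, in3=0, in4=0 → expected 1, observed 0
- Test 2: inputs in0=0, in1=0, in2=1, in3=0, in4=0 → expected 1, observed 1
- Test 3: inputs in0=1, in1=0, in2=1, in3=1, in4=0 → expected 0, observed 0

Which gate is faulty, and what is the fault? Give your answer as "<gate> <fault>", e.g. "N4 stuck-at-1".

Fault-free values for test 1 (in0=1, in1=0, in2=1, in3=0, in4=0): N1=1, N2=1, N3=0, N4=0, N5=1, N6=1, N7=1, N8=0, N9=1, N10=1, giving Y=1. Observed 0.
Test 1: faults giving observed 0 are {N2 stuck-at-0, N2 inverted output, N5 stuck-at-0, N5 inverted output, N6 stuck-at-0, N6 inverted output, N7 stuck-at-0, N7 inverted output, N8 stuck-at-1, N8 inverted output, N10 stuck-at-0, N10 inverted output}.
Test 2 (in0=0, in1=0, in2=1, in3=0, in4=0): fault-free N1=0, N2=1, N3=0, N4=0, N5=1, N6=1, N7=1, N8=0, N9=1, N10=1 → 1; observed 1. Eliminates N5 stuck-at-0, N5 inverted output, N6 stuck-at-0, N6 inverted output, N7 stuck-at-0, N7 inverted output, N8 stuck-at-1, N8 inverted output, N10 stuck-at-0, N10 inverted output.
Test 3 (in0=1, in1=0, in2=1, in3=1, in4=0): fault-free N1=1, N2=0, N3=0, N4=0, N5=0, N6=0, N7=0, N8=1, N9=1, N10=0 → 0; observed 0. Eliminates N2 inverted output.
Only N2 stuck-at-0 is consistent with every test.

N2 stuck-at-0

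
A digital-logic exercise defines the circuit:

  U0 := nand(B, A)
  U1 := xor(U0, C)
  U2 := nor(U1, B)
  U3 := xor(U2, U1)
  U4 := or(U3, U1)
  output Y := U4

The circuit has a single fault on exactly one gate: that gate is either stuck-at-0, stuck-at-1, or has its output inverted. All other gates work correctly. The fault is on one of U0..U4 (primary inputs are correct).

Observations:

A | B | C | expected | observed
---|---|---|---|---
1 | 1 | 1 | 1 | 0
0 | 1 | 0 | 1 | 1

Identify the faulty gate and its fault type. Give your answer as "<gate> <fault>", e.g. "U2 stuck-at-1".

U0 stuck-at-1

Fault-free values for test 1 (A=1, B=1, C=1): U0=0, U1=1, U2=0, U3=1, U4=1, giving Y=1. Observed 0.
Test 1: faults giving observed 0 are {U0 stuck-at-1, U0 inverted output, U1 stuck-at-0, U1 inverted output, U4 stuck-at-0, U4 inverted output}.
Test 2 (A=0, B=1, C=0): fault-free U0=1, U1=1, U2=0, U3=1, U4=1 → 1; observed 1. Eliminates U0 inverted output, U1 stuck-at-0, U1 inverted output, U4 stuck-at-0, U4 inverted output.
Only U0 stuck-at-1 is consistent with every test.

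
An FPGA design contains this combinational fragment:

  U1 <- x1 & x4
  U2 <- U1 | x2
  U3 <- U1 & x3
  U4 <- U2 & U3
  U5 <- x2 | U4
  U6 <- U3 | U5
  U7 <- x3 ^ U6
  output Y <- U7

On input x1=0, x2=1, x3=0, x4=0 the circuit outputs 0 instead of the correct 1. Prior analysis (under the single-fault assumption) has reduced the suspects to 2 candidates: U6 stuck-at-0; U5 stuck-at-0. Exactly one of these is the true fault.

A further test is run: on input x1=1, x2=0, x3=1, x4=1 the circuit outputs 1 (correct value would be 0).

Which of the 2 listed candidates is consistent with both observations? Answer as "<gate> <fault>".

Evaluate each candidate on input x1=1, x2=0, x3=1, x4=1:
  U6 stuck-at-0: U1=1, U2=1, U3=1, U4=1, U5=1, U6=0 [stuck-at-0], U7=1 → 1 — matches
  U5 stuck-at-0: U1=1, U2=1, U3=1, U4=1, U5=0 [stuck-at-0], U6=1, U7=0 → 0 — eliminated
Only U6 stuck-at-0 reproduces the observed 1.

U6 stuck-at-0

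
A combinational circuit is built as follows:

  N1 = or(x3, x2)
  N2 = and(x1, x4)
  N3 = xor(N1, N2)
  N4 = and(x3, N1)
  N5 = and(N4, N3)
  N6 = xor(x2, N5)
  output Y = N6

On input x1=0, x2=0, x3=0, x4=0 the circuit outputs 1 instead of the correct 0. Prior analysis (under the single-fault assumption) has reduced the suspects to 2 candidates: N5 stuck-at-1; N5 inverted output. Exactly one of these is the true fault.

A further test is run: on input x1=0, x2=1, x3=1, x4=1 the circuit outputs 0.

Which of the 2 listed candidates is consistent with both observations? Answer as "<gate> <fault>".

N5 stuck-at-1

Evaluate each candidate on input x1=0, x2=1, x3=1, x4=1:
  N5 stuck-at-1: N1=1, N2=0, N3=1, N4=1, N5=1 [stuck-at-1], N6=0 → 0 — matches
  N5 inverted output: N1=1, N2=0, N3=1, N4=1, N5=0 [inverted output], N6=1 → 1 — eliminated
Only N5 stuck-at-1 reproduces the observed 0.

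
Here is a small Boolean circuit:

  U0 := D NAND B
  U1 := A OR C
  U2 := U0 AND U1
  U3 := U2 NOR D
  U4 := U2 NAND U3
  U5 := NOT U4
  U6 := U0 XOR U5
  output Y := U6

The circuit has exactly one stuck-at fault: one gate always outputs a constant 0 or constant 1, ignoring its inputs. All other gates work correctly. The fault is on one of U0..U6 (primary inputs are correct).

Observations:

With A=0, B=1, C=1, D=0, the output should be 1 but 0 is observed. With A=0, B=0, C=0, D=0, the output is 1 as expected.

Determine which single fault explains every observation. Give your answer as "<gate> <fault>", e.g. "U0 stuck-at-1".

U3 stuck-at-1

Fault-free values for test 1 (A=0, B=1, C=1, D=0): U0=1, U1=1, U2=1, U3=0, U4=1, U5=0, U6=1, giving Y=1. Observed 0.
Test 1: faults giving observed 0 are {U0 stuck-at-0, U3 stuck-at-1, U4 stuck-at-0, U5 stuck-at-1, U6 stuck-at-0}.
Test 2 (A=0, B=0, C=0, D=0): fault-free U0=1, U1=0, U2=0, U3=1, U4=1, U5=0, U6=1 → 1; observed 1. Eliminates U0 stuck-at-0, U4 stuck-at-0, U5 stuck-at-1, U6 stuck-at-0.
Only U3 stuck-at-1 is consistent with every test.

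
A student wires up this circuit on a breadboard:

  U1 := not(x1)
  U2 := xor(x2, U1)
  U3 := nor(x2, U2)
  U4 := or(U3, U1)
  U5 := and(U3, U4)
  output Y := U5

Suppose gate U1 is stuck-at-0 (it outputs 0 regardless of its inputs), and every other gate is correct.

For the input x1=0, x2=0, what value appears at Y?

1

Propagate with U1 forced: U1=0 [stuck-at-0], U2=0, U3=1, U4=1, U5=1.
So Y = 1. (Without the fault it would be 0.)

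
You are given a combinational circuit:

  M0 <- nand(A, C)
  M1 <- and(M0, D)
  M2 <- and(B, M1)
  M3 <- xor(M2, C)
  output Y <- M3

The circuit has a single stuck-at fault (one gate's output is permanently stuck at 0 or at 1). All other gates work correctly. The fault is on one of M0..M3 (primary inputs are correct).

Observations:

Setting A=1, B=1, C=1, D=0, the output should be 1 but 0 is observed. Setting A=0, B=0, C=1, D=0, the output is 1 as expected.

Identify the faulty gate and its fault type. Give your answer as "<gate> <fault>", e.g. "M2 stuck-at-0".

M1 stuck-at-1

Fault-free values for test 1 (A=1, B=1, C=1, D=0): M0=0, M1=0, M2=0, M3=1, giving Y=1. Observed 0.
Test 1: faults giving observed 0 are {M1 stuck-at-1, M2 stuck-at-1, M3 stuck-at-0}.
Test 2 (A=0, B=0, C=1, D=0): fault-free M0=1, M1=0, M2=0, M3=1 → 1; observed 1. Eliminates M2 stuck-at-1, M3 stuck-at-0.
Only M1 stuck-at-1 is consistent with every test.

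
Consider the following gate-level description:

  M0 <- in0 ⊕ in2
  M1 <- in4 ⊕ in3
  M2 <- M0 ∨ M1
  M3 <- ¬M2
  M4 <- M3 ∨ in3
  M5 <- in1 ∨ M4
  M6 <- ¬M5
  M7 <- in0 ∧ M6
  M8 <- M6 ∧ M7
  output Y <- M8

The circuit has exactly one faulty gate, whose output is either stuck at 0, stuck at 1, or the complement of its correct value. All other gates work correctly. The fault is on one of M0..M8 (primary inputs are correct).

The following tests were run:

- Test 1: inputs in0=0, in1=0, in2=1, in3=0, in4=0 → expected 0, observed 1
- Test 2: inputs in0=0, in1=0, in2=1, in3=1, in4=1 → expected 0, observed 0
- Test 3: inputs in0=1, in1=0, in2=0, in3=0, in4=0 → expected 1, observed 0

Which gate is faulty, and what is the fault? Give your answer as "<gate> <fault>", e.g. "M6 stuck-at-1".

Fault-free values for test 1 (in0=0, in1=0, in2=1, in3=0, in4=0): M0=1, M1=0, M2=1, M3=0, M4=0, M5=0, M6=1, M7=0, M8=0, giving Y=0. Observed 1.
Test 1: faults giving observed 1 are {M7 stuck-at-1, M7 inverted output, M8 stuck-at-1, M8 inverted output}.
Test 2 (in0=0, in1=0, in2=1, in3=1, in4=1): fault-free M0=1, M1=0, M2=1, M3=0, M4=1, M5=1, M6=0, M7=0, M8=0 → 0; observed 0. Eliminates M8 stuck-at-1, M8 inverted output.
Test 3 (in0=1, in1=0, in2=0, in3=0, in4=0): fault-free M0=1, M1=0, M2=1, M3=0, M4=0, M5=0, M6=1, M7=1, M8=1 → 1; observed 0. Eliminates M7 stuck-at-1.
Only M7 inverted output is consistent with every test.

M7 inverted output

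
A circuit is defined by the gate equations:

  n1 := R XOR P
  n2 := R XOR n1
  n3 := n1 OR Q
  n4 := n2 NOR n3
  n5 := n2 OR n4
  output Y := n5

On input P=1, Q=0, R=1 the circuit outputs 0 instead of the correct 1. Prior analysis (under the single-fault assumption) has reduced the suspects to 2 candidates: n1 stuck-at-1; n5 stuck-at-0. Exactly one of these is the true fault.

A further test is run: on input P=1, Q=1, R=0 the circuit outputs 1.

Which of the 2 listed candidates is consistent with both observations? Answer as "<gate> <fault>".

Evaluate each candidate on input P=1, Q=1, R=0:
  n1 stuck-at-1: n1=1 [stuck-at-1], n2=1, n3=1, n4=0, n5=1 → 1 — matches
  n5 stuck-at-0: n1=1, n2=1, n3=1, n4=0, n5=0 [stuck-at-0] → 0 — eliminated
Only n1 stuck-at-1 reproduces the observed 1.

n1 stuck-at-1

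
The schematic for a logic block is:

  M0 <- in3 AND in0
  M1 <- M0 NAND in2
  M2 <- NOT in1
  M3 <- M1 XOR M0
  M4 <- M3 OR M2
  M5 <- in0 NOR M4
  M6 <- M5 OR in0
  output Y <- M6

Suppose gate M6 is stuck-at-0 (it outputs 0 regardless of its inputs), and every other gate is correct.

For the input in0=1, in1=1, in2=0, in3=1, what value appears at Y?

Propagate with M6 forced: M0=1, M1=1, M2=0, M3=0, M4=0, M5=0, M6=0 [stuck-at-0].
So Y = 0. (Without the fault it would be 1.)

0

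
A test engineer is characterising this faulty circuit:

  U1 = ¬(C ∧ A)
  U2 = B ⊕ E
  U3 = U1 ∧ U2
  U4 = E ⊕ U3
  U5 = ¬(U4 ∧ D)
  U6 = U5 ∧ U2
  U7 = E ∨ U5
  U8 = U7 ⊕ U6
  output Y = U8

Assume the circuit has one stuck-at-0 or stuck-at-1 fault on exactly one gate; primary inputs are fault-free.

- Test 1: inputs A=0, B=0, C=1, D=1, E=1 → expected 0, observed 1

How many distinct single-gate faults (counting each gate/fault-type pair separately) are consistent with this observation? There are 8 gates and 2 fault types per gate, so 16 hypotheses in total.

8

Fault-free: U1=1, U2=1, U3=1, U4=0, U5=1, U6=1, U7=1, U8=0 → 0. Observed 1.
  U1: stuck-at-0 ✓; others ✗
  U2: stuck-at-0 ✓; others ✗
  U3: stuck-at-0 ✓; others ✗
  U4: stuck-at-1 ✓; others ✗
  U5: stuck-at-0 ✓; others ✗
  U6: stuck-at-0 ✓; others ✗
  U7: stuck-at-0 ✓; others ✗
  U8: stuck-at-1 ✓; others ✗
Consistent faults: {U1 stuck-at-0, U2 stuck-at-0, U3 stuck-at-0, U4 stuck-at-1, U5 stuck-at-0, U6 stuck-at-0, U7 stuck-at-0, U8 stuck-at-1} — 8 in all.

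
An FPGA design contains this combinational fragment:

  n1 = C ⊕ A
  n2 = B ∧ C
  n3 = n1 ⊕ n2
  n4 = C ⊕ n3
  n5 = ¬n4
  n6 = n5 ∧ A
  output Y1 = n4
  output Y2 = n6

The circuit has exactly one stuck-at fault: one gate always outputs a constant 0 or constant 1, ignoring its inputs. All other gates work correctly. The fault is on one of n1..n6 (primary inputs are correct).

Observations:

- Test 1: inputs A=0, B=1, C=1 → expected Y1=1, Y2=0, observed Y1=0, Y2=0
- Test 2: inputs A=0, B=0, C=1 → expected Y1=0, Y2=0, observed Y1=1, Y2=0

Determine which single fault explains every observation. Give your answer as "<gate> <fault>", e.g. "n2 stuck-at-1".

n1 stuck-at-0

Fault-free values for test 1 (A=0, B=1, C=1): n1=1, n2=1, n3=0, n4=1, n5=0, n6=0, giving Y1=1, Y2=0. Observed Y1=0, Y2=0.
Test 1: faults giving observed Y1=0, Y2=0 are {n1 stuck-at-0, n2 stuck-at-0, n3 stuck-at-1, n4 stuck-at-0}.
Test 2 (A=0, B=0, C=1): fault-free n1=1, n2=0, n3=1, n4=0, n5=1, n6=0 → Y1=0, Y2=0; observed Y1=1, Y2=0. Eliminates n2 stuck-at-0, n3 stuck-at-1, n4 stuck-at-0.
Only n1 stuck-at-0 is consistent with every test.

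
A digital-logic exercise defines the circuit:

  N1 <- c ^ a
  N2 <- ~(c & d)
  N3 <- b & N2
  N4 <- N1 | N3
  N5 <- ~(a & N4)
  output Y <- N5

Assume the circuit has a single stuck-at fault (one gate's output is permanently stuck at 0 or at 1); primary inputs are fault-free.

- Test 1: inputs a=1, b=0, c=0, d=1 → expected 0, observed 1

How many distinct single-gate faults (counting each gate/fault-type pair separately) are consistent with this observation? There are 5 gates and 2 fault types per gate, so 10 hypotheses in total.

Fault-free: N1=1, N2=1, N3=0, N4=1, N5=0 → 0. Observed 1.
  N1 stuck-at-0: output 1 ✓
  N1 stuck-at-1: output 0 ✗
  N2 stuck-at-0: output 0 ✗
  N2 stuck-at-1: output 0 ✗
  N3 stuck-at-0: output 0 ✗
  N3 stuck-at-1: output 0 ✗
  N4 stuck-at-0: output 1 ✓
  N4 stuck-at-1: output 0 ✗
  N5 stuck-at-0: output 0 ✗
  N5 stuck-at-1: output 1 ✓
Consistent faults: {N1 stuck-at-0, N4 stuck-at-0, N5 stuck-at-1} — 3 in all.

3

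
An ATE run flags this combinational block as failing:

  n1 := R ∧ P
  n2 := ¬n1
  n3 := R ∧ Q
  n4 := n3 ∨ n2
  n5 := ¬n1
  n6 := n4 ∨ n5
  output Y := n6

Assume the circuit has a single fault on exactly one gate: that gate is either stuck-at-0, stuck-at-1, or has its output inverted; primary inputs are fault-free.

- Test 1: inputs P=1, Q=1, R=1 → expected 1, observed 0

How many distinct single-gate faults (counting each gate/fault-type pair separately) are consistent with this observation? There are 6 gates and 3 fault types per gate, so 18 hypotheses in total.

6

Fault-free: n1=1, n2=0, n3=1, n4=1, n5=0, n6=1 → 1. Observed 0.
  n1: none of the 3 fault types match ✗
  n2: none of the 3 fault types match ✗
  n3: stuck-at-0, inverted output ✓; others ✗
  n4: stuck-at-0, inverted output ✓; others ✗
  n5: none of the 3 fault types match ✗
  n6: stuck-at-0, inverted output ✓; others ✗
Consistent faults: {n3 stuck-at-0, n3 inverted output, n4 stuck-at-0, n4 inverted output, n6 stuck-at-0, n6 inverted output} — 6 in all.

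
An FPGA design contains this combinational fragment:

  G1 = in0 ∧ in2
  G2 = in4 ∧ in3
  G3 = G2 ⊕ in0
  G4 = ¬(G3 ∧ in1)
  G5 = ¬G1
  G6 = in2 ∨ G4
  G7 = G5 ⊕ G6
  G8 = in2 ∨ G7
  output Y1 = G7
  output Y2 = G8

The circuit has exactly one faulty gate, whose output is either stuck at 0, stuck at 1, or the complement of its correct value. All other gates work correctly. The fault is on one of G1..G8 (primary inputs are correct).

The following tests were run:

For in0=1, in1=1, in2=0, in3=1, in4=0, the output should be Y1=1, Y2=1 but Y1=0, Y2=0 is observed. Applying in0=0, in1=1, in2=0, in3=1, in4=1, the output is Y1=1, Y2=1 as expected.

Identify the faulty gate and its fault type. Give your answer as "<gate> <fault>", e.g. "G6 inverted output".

Fault-free values for test 1 (in0=1, in1=1, in2=0, in3=1, in4=0): G1=0, G2=0, G3=1, G4=0, G5=1, G6=0, G7=1, G8=1, giving Y1=1, Y2=1. Observed Y1=0, Y2=0.
Test 1: faults giving observed Y1=0, Y2=0 are {G1 stuck-at-1, G1 inverted output, G2 stuck-at-1, G2 inverted output, G3 stuck-at-0, G3 inverted output, G4 stuck-at-1, G4 inverted output, G5 stuck-at-0, G5 inverted output, G6 stuck-at-1, G6 inverted output, G7 stuck-at-0, G7 inverted output}.
Test 2 (in0=0, in1=1, in2=0, in3=1, in4=1): fault-free G1=0, G2=1, G3=1, G4=0, G5=1, G6=0, G7=1, G8=1 → Y1=1, Y2=1; observed Y1=1, Y2=1. Eliminates G1 stuck-at-1, G1 inverted output, G2 inverted output, G3 stuck-at-0, G3 inverted output, G4 stuck-at-1, G4 inverted output, G5 stuck-at-0, G5 inverted output, G6 stuck-at-1, G6 inverted output, G7 stuck-at-0, G7 inverted output.
Only G2 stuck-at-1 is consistent with every test.

G2 stuck-at-1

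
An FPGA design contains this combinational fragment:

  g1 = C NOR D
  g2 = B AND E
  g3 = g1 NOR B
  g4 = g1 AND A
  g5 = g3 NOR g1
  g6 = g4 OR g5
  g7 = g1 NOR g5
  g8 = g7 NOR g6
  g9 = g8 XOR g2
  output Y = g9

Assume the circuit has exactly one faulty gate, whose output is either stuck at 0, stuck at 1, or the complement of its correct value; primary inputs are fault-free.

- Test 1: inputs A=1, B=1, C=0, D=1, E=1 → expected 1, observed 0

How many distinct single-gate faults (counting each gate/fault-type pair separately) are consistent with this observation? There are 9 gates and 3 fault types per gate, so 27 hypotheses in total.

8

Fault-free: g1=0, g2=1, g3=0, g4=0, g5=1, g6=1, g7=0, g8=0, g9=1 → 1. Observed 0.
  g1: none of the 3 fault types match ✗
  g2: stuck-at-0, inverted output ✓; others ✗
  g3: none of the 3 fault types match ✗
  g4: none of the 3 fault types match ✗
  g5: none of the 3 fault types match ✗
  g6: stuck-at-0, inverted output ✓; others ✗
  g7: none of the 3 fault types match ✗
  g8: stuck-at-1, inverted output ✓; others ✗
  g9: stuck-at-0, inverted output ✓; others ✗
Consistent faults: {g2 stuck-at-0, g2 inverted output, g6 stuck-at-0, g6 inverted output, g8 stuck-at-1, g8 inverted output, g9 stuck-at-0, g9 inverted output} — 8 in all.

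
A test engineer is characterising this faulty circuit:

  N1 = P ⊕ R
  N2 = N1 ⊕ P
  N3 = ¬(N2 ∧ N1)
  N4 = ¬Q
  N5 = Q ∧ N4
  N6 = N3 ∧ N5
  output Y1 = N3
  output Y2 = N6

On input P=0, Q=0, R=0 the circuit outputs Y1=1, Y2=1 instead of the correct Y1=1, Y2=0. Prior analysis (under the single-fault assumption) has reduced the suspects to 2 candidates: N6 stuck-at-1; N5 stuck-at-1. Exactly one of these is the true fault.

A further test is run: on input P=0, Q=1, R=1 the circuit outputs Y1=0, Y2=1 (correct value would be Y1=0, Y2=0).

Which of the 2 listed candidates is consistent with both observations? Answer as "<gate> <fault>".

Evaluate each candidate on input P=0, Q=1, R=1:
  N6 stuck-at-1: N1=1, N2=1, N3=0, N4=0, N5=0, N6=1 [stuck-at-1] → Y1=0, Y2=1 — matches
  N5 stuck-at-1: N1=1, N2=1, N3=0, N4=0, N5=1 [stuck-at-1], N6=0 → Y1=0, Y2=0 — eliminated
Only N6 stuck-at-1 reproduces the observed Y1=0, Y2=1.

N6 stuck-at-1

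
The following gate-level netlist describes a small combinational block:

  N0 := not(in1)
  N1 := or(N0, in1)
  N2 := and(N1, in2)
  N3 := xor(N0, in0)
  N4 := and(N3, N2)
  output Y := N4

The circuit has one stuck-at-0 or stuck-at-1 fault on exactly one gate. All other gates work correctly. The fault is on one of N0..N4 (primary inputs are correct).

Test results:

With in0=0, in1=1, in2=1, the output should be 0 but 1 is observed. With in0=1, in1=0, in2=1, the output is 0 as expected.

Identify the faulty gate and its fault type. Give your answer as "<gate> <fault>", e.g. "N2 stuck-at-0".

N0 stuck-at-1

Fault-free values for test 1 (in0=0, in1=1, in2=1): N0=0, N1=1, N2=1, N3=0, N4=0, giving Y=0. Observed 1.
Test 1: faults giving observed 1 are {N0 stuck-at-1, N3 stuck-at-1, N4 stuck-at-1}.
Test 2 (in0=1, in1=0, in2=1): fault-free N0=1, N1=1, N2=1, N3=0, N4=0 → 0; observed 0. Eliminates N3 stuck-at-1, N4 stuck-at-1.
Only N0 stuck-at-1 is consistent with every test.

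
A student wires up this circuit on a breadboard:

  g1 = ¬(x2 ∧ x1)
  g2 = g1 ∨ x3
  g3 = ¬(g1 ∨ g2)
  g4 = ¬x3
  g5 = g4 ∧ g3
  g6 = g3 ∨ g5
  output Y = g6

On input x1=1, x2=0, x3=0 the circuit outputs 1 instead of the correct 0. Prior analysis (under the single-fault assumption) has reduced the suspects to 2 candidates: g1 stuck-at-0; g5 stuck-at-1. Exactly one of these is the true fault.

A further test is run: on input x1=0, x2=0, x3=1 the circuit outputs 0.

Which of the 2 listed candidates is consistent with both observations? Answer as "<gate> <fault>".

Evaluate each candidate on input x1=0, x2=0, x3=1:
  g1 stuck-at-0: g1=0 [stuck-at-0], g2=1, g3=0, g4=0, g5=0, g6=0 → 0 — matches
  g5 stuck-at-1: g1=1, g2=1, g3=0, g4=0, g5=1 [stuck-at-1], g6=1 → 1 — eliminated
Only g1 stuck-at-0 reproduces the observed 0.

g1 stuck-at-0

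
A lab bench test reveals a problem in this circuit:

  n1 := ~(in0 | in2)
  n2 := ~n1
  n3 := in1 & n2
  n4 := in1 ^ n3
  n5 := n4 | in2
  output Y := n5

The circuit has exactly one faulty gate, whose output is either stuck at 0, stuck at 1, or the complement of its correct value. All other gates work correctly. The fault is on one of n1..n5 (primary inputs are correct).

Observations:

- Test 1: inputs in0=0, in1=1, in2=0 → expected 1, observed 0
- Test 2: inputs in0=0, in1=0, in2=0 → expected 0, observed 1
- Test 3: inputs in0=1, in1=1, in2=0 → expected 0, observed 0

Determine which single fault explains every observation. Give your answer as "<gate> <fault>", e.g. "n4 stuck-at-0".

Fault-free values for test 1 (in0=0, in1=1, in2=0): n1=1, n2=0, n3=0, n4=1, n5=1, giving Y=1. Observed 0.
Test 1: faults giving observed 0 are {n1 stuck-at-0, n1 inverted output, n2 stuck-at-1, n2 inverted output, n3 stuck-at-1, n3 inverted output, n4 stuck-at-0, n4 inverted output, n5 stuck-at-0, n5 inverted output}.
Test 2 (in0=0, in1=0, in2=0): fault-free n1=1, n2=0, n3=0, n4=0, n5=0 → 0; observed 1. Eliminates n1 stuck-at-0, n1 inverted output, n2 stuck-at-1, n2 inverted output, n4 stuck-at-0, n5 stuck-at-0.
Test 3 (in0=1, in1=1, in2=0): fault-free n1=0, n2=1, n3=1, n4=0, n5=0 → 0; observed 0. Eliminates n3 inverted output, n4 inverted output, n5 inverted output.
Only n3 stuck-at-1 is consistent with every test.

n3 stuck-at-1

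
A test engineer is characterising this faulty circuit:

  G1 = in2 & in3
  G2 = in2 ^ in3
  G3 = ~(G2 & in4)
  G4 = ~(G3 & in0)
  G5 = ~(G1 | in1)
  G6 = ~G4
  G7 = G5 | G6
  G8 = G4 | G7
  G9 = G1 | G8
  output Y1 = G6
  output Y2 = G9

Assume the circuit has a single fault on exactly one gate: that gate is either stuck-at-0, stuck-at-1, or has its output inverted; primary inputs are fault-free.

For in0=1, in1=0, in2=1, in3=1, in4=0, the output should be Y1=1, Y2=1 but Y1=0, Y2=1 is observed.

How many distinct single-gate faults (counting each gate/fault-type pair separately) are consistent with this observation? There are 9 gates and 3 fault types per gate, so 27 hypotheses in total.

Fault-free: G1=1, G2=0, G3=1, G4=0, G5=0, G6=1, G7=1, G8=1, G9=1 → Y1=1, Y2=1. Observed Y1=0, Y2=1.
  G1: none of the 3 fault types match ✗
  G2: none of the 3 fault types match ✗
  G3: stuck-at-0, inverted output ✓; others ✗
  G4: stuck-at-1, inverted output ✓; others ✗
  G5: none of the 3 fault types match ✗
  G6: stuck-at-0, inverted output ✓; others ✗
  G7: none of the 3 fault types match ✗
  G8: none of the 3 fault types match ✗
  G9: none of the 3 fault types match ✗
Consistent faults: {G3 stuck-at-0, G3 inverted output, G4 stuck-at-1, G4 inverted output, G6 stuck-at-0, G6 inverted output} — 6 in all.

6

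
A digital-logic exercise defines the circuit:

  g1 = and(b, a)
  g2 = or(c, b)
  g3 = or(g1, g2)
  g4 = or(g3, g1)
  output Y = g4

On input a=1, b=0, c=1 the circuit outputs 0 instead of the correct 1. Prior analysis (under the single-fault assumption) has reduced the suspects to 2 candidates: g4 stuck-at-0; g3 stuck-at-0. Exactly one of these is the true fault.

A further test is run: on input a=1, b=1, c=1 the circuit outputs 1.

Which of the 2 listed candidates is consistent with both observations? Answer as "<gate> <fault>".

Evaluate each candidate on input a=1, b=1, c=1:
  g4 stuck-at-0: g1=1, g2=1, g3=1, g4=0 [stuck-at-0] → 0 — eliminated
  g3 stuck-at-0: g1=1, g2=1, g3=0 [stuck-at-0], g4=1 → 1 — matches
Only g3 stuck-at-0 reproduces the observed 1.

g3 stuck-at-0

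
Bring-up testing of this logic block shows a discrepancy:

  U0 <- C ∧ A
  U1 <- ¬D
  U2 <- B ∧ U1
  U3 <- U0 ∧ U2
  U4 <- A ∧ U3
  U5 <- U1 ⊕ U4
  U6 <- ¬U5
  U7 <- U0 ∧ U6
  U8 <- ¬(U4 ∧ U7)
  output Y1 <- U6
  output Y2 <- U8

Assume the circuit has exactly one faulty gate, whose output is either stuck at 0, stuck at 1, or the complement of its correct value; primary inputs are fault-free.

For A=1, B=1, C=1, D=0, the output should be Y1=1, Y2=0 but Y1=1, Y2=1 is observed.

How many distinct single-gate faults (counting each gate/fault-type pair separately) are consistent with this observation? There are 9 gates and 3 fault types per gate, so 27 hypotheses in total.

6

Fault-free: U0=1, U1=1, U2=1, U3=1, U4=1, U5=0, U6=1, U7=1, U8=0 → Y1=1, Y2=0. Observed Y1=1, Y2=1.
  U0: none of the 3 fault types match ✗
  U1: stuck-at-0, inverted output ✓; others ✗
  U2: none of the 3 fault types match ✗
  U3: none of the 3 fault types match ✗
  U4: none of the 3 fault types match ✗
  U5: none of the 3 fault types match ✗
  U6: none of the 3 fault types match ✗
  U7: stuck-at-0, inverted output ✓; others ✗
  U8: stuck-at-1, inverted output ✓; others ✗
Consistent faults: {U1 stuck-at-0, U1 inverted output, U7 stuck-at-0, U7 inverted output, U8 stuck-at-1, U8 inverted output} — 6 in all.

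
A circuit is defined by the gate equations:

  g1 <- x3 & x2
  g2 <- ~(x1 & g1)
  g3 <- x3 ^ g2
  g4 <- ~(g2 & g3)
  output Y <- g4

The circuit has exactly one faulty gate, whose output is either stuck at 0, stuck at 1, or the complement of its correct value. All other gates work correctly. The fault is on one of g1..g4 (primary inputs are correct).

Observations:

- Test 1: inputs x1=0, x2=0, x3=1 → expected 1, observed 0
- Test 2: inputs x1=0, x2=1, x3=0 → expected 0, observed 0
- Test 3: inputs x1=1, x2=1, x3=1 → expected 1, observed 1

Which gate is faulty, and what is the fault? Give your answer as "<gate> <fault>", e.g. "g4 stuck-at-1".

g3 stuck-at-1

Fault-free values for test 1 (x1=0, x2=0, x3=1): g1=0, g2=1, g3=0, g4=1, giving Y=1. Observed 0.
Test 1: faults giving observed 0 are {g3 stuck-at-1, g3 inverted output, g4 stuck-at-0, g4 inverted output}.
Test 2 (x1=0, x2=1, x3=0): fault-free g1=0, g2=1, g3=1, g4=0 → 0; observed 0. Eliminates g3 inverted output, g4 inverted output.
Test 3 (x1=1, x2=1, x3=1): fault-free g1=1, g2=0, g3=1, g4=1 → 1; observed 1. Eliminates g4 stuck-at-0.
Only g3 stuck-at-1 is consistent with every test.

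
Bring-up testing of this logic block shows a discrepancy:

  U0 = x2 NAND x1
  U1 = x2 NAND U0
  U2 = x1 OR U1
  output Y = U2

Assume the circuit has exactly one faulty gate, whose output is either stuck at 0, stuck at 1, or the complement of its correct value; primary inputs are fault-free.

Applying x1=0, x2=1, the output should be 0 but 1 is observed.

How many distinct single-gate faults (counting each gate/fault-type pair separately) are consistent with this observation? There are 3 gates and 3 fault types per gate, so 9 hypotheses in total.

6

Fault-free: U0=1, U1=0, U2=0 → 0. Observed 1.
  U0 stuck-at-0: output 1 ✓
  U0 stuck-at-1: output 0 ✗
  U0 inverted output: output 1 ✓
  U1 stuck-at-0: output 0 ✗
  U1 stuck-at-1: output 1 ✓
  U1 inverted output: output 1 ✓
  U2 stuck-at-0: output 0 ✗
  U2 stuck-at-1: output 1 ✓
  U2 inverted output: output 1 ✓
Consistent faults: {U0 stuck-at-0, U0 inverted output, U1 stuck-at-1, U1 inverted output, U2 stuck-at-1, U2 inverted output} — 6 in all.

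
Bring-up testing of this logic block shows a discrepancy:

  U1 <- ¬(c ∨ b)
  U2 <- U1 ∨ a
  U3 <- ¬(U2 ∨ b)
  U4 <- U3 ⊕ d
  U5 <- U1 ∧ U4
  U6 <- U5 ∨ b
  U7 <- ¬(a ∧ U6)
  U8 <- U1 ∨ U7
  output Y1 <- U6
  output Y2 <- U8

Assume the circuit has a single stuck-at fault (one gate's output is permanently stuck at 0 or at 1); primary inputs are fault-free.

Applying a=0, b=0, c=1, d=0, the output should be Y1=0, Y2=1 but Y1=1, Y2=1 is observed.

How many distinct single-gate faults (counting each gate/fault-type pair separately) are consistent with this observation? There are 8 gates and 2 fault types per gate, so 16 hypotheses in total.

2

Fault-free: U1=0, U2=0, U3=1, U4=1, U5=0, U6=0, U7=1, U8=1 → Y1=0, Y2=1. Observed Y1=1, Y2=1.
  U1: none of the 2 fault types match ✗
  U2: none of the 2 fault types match ✗
  U3: none of the 2 fault types match ✗
  U4: none of the 2 fault types match ✗
  U5: stuck-at-1 ✓; others ✗
  U6: stuck-at-1 ✓; others ✗
  U7: none of the 2 fault types match ✗
  U8: none of the 2 fault types match ✗
Consistent faults: {U5 stuck-at-1, U6 stuck-at-1} — 2 in all.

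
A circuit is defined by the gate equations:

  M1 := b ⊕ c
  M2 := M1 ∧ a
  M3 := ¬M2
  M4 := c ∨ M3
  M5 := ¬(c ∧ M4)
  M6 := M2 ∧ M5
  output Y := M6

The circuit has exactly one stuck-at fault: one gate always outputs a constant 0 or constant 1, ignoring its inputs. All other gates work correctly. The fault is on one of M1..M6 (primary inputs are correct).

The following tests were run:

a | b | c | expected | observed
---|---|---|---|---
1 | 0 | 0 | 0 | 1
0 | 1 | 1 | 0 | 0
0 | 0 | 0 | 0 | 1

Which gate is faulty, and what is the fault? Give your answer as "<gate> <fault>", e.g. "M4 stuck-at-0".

M2 stuck-at-1

Fault-free values for test 1 (a=1, b=0, c=0): M1=0, M2=0, M3=1, M4=1, M5=1, M6=0, giving Y=0. Observed 1.
Test 1: faults giving observed 1 are {M1 stuck-at-1, M2 stuck-at-1, M6 stuck-at-1}.
Test 2 (a=0, b=1, c=1): fault-free M1=0, M2=0, M3=1, M4=1, M5=0, M6=0 → 0; observed 0. Eliminates M6 stuck-at-1.
Test 3 (a=0, b=0, c=0): fault-free M1=0, M2=0, M3=1, M4=1, M5=1, M6=0 → 0; observed 1. Eliminates M1 stuck-at-1.
Only M2 stuck-at-1 is consistent with every test.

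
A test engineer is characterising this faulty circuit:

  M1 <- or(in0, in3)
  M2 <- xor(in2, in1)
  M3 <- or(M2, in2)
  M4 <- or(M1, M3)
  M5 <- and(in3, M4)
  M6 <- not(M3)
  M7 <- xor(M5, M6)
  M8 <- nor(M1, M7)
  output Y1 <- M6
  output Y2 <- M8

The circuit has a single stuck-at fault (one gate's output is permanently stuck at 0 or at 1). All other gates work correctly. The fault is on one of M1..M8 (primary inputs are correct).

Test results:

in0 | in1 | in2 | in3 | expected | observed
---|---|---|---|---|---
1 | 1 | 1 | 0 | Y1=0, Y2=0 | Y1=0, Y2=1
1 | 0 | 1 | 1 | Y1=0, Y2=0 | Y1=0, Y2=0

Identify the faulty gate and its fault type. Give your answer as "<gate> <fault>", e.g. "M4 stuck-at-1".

Fault-free values for test 1 (in0=1, in1=1, in2=1, in3=0): M1=1, M2=0, M3=1, M4=1, M5=0, M6=0, M7=0, M8=0, giving Y1=0, Y2=0. Observed Y1=0, Y2=1.
Test 1: faults giving observed Y1=0, Y2=1 are {M1 stuck-at-0, M8 stuck-at-1}.
Test 2 (in0=1, in1=0, in2=1, in3=1): fault-free M1=1, M2=1, M3=1, M4=1, M5=1, M6=0, M7=1, M8=0 → Y1=0, Y2=0; observed Y1=0, Y2=0. Eliminates M8 stuck-at-1.
Only M1 stuck-at-0 is consistent with every test.

M1 stuck-at-0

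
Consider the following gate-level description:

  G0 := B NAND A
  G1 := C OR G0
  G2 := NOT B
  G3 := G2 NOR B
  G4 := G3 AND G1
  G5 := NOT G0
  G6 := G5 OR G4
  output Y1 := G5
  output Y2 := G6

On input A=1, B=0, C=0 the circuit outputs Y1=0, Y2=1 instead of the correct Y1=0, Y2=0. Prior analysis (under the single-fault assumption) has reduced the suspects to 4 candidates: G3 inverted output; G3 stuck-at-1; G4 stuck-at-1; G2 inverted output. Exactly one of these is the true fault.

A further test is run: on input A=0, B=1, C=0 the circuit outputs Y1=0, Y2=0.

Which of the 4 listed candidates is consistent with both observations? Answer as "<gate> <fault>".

Evaluate each candidate on input A=0, B=1, C=0:
  G3 inverted output: G0=1, G1=1, G2=0, G3=1 [inverted output], G4=1, G5=0, G6=1 → Y1=0, Y2=1 — eliminated
  G3 stuck-at-1: G0=1, G1=1, G2=0, G3=1 [stuck-at-1], G4=1, G5=0, G6=1 → Y1=0, Y2=1 — eliminated
  G4 stuck-at-1: G0=1, G1=1, G2=0, G3=0, G4=1 [stuck-at-1], G5=0, G6=1 → Y1=0, Y2=1 — eliminated
  G2 inverted output: G0=1, G1=1, G2=1 [inverted output], G3=0, G4=0, G5=0, G6=0 → Y1=0, Y2=0 — matches
Only G2 inverted output reproduces the observed Y1=0, Y2=0.

G2 inverted output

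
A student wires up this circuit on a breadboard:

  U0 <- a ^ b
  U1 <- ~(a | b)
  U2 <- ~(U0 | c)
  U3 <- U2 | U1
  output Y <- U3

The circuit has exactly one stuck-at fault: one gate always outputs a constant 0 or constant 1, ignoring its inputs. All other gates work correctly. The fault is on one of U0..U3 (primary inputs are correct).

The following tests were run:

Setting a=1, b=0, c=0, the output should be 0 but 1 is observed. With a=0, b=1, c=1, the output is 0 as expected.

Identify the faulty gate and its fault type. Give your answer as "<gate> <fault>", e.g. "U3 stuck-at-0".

U0 stuck-at-0

Fault-free values for test 1 (a=1, b=0, c=0): U0=1, U1=0, U2=0, U3=0, giving Y=0. Observed 1.
Test 1: faults giving observed 1 are {U0 stuck-at-0, U1 stuck-at-1, U2 stuck-at-1, U3 stuck-at-1}.
Test 2 (a=0, b=1, c=1): fault-free U0=1, U1=0, U2=0, U3=0 → 0; observed 0. Eliminates U1 stuck-at-1, U2 stuck-at-1, U3 stuck-at-1.
Only U0 stuck-at-0 is consistent with every test.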